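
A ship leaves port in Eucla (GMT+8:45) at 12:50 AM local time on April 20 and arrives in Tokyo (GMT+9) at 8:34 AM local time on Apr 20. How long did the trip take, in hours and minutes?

Departure in UTC: 12:50 AM − 8:45 = 4:05 PM on Apr 19.
Arrival in UTC: 8:34 AM − 9:00 = 11:34 PM on Apr 19.
Elapsed = 11:34 PM − 4:05 PM = 7 hours 29 minutes.

7 hours 29 minutes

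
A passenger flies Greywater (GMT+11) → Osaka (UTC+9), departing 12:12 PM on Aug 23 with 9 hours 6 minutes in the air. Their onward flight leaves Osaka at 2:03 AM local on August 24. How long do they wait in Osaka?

6 hours 45 minutes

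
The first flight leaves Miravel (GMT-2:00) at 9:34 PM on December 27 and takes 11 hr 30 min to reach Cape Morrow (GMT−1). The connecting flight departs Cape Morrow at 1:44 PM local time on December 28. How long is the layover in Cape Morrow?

3 hours 40 minutes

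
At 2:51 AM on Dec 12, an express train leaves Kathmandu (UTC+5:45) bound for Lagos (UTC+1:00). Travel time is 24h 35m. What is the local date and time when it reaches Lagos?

Convert departure to UTC: 2:51 AM − 5:45 = 9:06 PM UTC on Dec 11.
Add 24 hours 35 minutes travel time → 9:41 PM UTC (Dec 12).
Lagos is UTC+1:00, so local arrival = 9:41 PM + 1:00 = 10:41 PM on Dec 12.

10:41 PM on Dec 12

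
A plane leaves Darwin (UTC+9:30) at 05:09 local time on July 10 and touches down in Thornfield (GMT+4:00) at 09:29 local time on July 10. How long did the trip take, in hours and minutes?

9 hours 50 minutes

Thornfield is 5:30 behind Darwin.
Clock-face elapsed time (ignoring zones) is 4 hours 20 minutes.
Actual elapsed = 4 hours 20 minutes + 5:30 = 9 hours 50 minutes.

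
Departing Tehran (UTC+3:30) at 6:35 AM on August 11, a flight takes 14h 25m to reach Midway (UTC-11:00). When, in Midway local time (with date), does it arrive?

6:30 AM on Aug 11

Convert departure to UTC: 6:35 AM − 3:30 = 3:05 AM UTC on Aug 11.
Add 14 hours and 25 minutes travel time → 5:30 PM UTC.
Midway is UTC−11:00, so local arrival = 5:30 PM − 11:00 = 6:30 AM on Aug 11.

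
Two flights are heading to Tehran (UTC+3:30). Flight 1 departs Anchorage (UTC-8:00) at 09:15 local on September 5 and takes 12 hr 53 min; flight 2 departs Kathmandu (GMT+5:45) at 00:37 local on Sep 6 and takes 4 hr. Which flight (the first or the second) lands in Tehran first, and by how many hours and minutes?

Flight 1 in UTC: 09:15 + 8:00 = 17:15 on Sep 5.
+12 hours 53 minutes → arrive 06:08 UTC on Sep 6.
Flight 2 in UTC: 00:37 − 5:45 = 18:52 on Sep 5.
+4 hours → arrive 22:52 UTC on Sep 5.
Flight 2 lands earlier by 7 hours 16 minutes.

the second, by 7 hours 16 minutes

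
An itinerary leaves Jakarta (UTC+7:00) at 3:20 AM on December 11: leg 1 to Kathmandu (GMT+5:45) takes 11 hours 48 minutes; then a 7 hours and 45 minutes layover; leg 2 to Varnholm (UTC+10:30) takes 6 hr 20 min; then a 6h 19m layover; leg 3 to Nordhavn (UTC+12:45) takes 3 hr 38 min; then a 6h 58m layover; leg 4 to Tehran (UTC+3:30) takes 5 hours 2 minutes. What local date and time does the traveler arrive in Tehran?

11:40 PM on Dec 12

Convert departure to UTC: 3:20 AM − 7:00 = 8:20 PM UTC on Dec 10.
Add 11 hours and 48 minutes leg 1 → 8:08 AM UTC (Dec 11).
Add 7 hours 45 minutes layover in Kathmandu → 3:53 PM UTC.
Add 6 hours 20 minutes leg 2 → 10:13 PM UTC.
Add 6 hours and 19 minutes layover in Varnholm → 4:32 AM UTC (Dec 12).
Add 3 hours and 38 minutes leg 3 → 8:10 AM UTC.
Add 6 hours 58 minutes layover in Nordhavn → 3:08 PM UTC.
Add 5 hours 2 minutes leg 4 → 8:10 PM UTC.
Tehran is UTC+3:30, so local arrival = 8:10 PM + 3:30 = 11:40 PM on Dec 12.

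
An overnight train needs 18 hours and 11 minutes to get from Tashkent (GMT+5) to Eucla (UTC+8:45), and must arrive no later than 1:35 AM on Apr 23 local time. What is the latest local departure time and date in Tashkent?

3:39 AM on April 22

Target arrival in UTC: 1:35 AM − 8:45 = 4:50 PM on Apr 22.
Subtract 18 hours 11 minutes → departure 10:39 PM UTC on Apr 21.
Tashkent is UTC+5:00: 10:39 PM + 5:00 = 3:39 AM on Apr 22.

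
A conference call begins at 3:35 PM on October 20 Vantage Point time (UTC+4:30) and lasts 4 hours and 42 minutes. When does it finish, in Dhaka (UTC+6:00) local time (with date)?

9:47 PM on October 20

Convert start to UTC: 3:35 PM − 4:30 = 11:05 AM UTC on Oct 20.
Add 4 hours and 42 minutes duration → 3:47 PM UTC.
Dhaka is UTC+6:00, so local end time = 3:47 PM + 6:00 = 9:47 PM on Oct 20.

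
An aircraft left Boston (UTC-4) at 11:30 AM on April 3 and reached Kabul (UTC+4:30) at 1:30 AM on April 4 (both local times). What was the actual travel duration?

Departure in UTC: 11:30 AM + 4:00 = 3:30 PM on Apr 3.
Arrival in UTC: 1:30 AM − 4:30 = 9:00 PM on Apr 3.
Elapsed = 9:00 PM − 3:30 PM = 5 hours 30 minutes.

5 hours 30 minutes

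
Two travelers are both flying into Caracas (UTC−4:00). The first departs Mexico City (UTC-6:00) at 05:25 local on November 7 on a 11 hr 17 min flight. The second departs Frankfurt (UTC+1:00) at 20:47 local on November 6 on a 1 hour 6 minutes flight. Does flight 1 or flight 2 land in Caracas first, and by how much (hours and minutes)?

Flight 1 in UTC: 05:25 + 6:00 = 11:25 on Nov 7.
+11 hours 17 minutes → arrive 22:42 UTC on Nov 7.
Flight 2 in UTC: 20:47 − 1:00 = 19:47 on Nov 6.
+1 hour and 6 minutes → arrive 20:53 UTC on Nov 6.
Flight 2 lands earlier by 25 hours 49 minutes.

the second, by 25 hours 49 minutes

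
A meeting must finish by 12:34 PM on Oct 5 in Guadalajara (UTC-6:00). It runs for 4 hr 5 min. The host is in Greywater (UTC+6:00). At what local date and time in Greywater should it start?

Target end time in UTC: 12:34 PM + 6:00 = 6:34 PM on Oct 5.
Subtract 4 hours 5 minutes → start 2:29 PM UTC on Oct 5.
Greywater is UTC+6:00: 2:29 PM + 6:00 = 8:29 PM on Oct 5.

8:29 PM on Oct 5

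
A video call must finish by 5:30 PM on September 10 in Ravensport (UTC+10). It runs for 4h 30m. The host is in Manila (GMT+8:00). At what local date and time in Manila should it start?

Target end time in UTC: 5:30 PM − 10:00 = 7:30 AM on Sep 10.
Subtract 4 hours and 30 minutes → start 3:00 AM UTC on Sep 10.
Manila is UTC+8:00: 3:00 AM + 8:00 = 11:00 AM on Sep 10.

11:00 AM on September 10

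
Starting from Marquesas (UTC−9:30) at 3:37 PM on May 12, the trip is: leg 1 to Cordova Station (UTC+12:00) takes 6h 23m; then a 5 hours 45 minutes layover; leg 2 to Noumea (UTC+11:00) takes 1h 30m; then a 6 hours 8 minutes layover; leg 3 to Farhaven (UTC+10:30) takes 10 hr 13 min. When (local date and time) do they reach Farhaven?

Convert departure to UTC: 3:37 PM + 9:30 = 1:07 AM UTC on May 13.
Add 6 hours 23 minutes leg 1 → 7:30 AM UTC.
Add 5 hours 45 minutes layover in Cordova Station → 1:15 PM UTC.
Add 1 hour 30 minutes leg 2 → 2:45 PM UTC.
Add 6 hours 8 minutes layover in Noumea → 8:53 PM UTC.
Add 10 hours 13 minutes leg 3 → 7:06 AM UTC (May 14).
Farhaven is UTC+10:30, so local arrival = 7:06 AM + 10:30 = 5:36 PM on May 14.

5:36 PM on May 14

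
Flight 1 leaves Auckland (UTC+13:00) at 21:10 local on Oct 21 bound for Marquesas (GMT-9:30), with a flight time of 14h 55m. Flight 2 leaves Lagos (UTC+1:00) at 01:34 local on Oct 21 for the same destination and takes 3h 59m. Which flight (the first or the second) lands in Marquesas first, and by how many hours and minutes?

Flight 1 in UTC: 21:10 − 13:00 = 08:10 on Oct 21.
+14 hours and 55 minutes → arrive 23:05 UTC on Oct 21.
Flight 2 in UTC: 01:34 − 1:00 = 00:34 on Oct 21.
+3 hours and 59 minutes → arrive 04:33 UTC on Oct 21.
Flight 2 lands earlier by 18 hours 32 minutes.

the second, by 18 hours 32 minutes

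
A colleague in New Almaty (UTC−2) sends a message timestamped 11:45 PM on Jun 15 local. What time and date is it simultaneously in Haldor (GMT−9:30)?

In UTC: 11:45 PM + 2:00 = 1:45 AM on Jun 16.
Haldor is UTC−9:30: 1:45 AM − 9:30 = 4:15 PM on Jun 15.

4:15 PM on Jun 15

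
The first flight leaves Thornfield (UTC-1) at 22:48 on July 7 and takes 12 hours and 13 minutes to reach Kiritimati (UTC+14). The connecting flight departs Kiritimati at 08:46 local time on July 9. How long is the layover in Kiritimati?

Convert departure to UTC: 22:48 + 1:00 = 23:48 UTC on Jul 7.
Add 12 hours and 13 minutes flight time → 12:01 UTC (Jul 8).
Kiritimati is UTC+14:00, so local arrival = 12:01 + 14:00 = 02:01 on Jul 9.
Layover = 08:46 − 02:01 = 6 hours 45 minutes.

6 hours 45 minutes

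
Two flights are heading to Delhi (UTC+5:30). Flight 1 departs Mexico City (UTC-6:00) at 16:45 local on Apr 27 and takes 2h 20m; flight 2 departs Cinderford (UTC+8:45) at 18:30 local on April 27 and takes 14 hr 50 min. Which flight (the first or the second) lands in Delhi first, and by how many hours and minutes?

the second, by 30 minutes

Flight 1 in UTC: 16:45 + 6:00 = 22:45 on Apr 27.
+2 hours and 20 minutes → arrive 01:05 UTC on Apr 28.
Flight 2 in UTC: 18:30 − 8:45 = 09:45 on Apr 27.
+14 hours 50 minutes → arrive 00:35 UTC on Apr 28.
Flight 2 lands earlier by 30 minutes.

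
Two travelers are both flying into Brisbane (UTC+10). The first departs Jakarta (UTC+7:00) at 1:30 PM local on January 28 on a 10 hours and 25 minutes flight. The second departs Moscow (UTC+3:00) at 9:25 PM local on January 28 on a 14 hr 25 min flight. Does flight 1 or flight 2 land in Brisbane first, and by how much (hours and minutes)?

the first, by 15 hours 55 minutes

Flight 1 in UTC: 1:30 PM − 7:00 = 6:30 AM on Jan 28.
+10 hours and 25 minutes → arrive 4:55 PM UTC on Jan 28.
Flight 2 in UTC: 9:25 PM − 3:00 = 6:25 PM on Jan 28.
+14 hours and 25 minutes → arrive 8:50 AM UTC on Jan 29.
Flight 1 lands earlier by 15 hours 55 minutes.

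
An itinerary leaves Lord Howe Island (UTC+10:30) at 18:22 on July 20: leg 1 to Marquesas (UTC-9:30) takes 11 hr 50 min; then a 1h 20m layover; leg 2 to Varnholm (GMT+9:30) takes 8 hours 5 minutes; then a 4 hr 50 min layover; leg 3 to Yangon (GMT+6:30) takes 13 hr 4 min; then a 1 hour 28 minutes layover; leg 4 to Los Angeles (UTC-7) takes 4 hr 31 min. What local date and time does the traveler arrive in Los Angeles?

Convert departure to UTC: 18:22 − 10:30 = 07:52 UTC on Jul 20.
Add 11 hours and 50 minutes leg 1 → 19:42 UTC.
Add 1 hour 20 minutes layover in Marquesas → 21:02 UTC.
Add 8 hours 5 minutes leg 2 → 05:07 UTC (Jul 21).
Add 4 hours 50 minutes layover in Varnholm → 09:57 UTC.
Add 13 hours 4 minutes leg 3 → 23:01 UTC.
Add 1 hour and 28 minutes layover in Yangon → 00:29 UTC (Jul 22).
Add 4 hours and 31 minutes leg 4 → 05:00 UTC.
Los Angeles is UTC−7:00, so local arrival = 05:00 − 7:00 = 22:00 on Jul 21.

22:00 on July 21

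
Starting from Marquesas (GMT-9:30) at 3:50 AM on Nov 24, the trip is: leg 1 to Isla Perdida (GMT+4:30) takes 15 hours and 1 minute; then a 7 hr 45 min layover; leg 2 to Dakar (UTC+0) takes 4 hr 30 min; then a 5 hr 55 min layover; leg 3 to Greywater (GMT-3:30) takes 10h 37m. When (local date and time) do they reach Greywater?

Convert departure to UTC: 3:50 AM + 9:30 = 1:20 PM UTC on Nov 24.
Add 15 hours 1 minute leg 1 → 4:21 AM UTC (Nov 25).
Add 7 hours and 45 minutes layover in Isla Perdida → 12:06 PM UTC.
Add 4 hours 30 minutes leg 2 → 4:36 PM UTC.
Add 5 hours 55 minutes layover in Dakar → 10:31 PM UTC.
Add 10 hours 37 minutes leg 3 → 9:08 AM UTC (Nov 26).
Greywater is UTC−3:30, so local arrival = 9:08 AM − 3:30 = 5:38 AM on Nov 26.

5:38 AM on November 26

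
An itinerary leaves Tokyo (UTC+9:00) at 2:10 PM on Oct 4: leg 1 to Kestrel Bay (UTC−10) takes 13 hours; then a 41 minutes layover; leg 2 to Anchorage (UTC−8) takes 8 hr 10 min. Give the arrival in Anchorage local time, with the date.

Convert departure to UTC: 2:10 PM − 9:00 = 5:10 AM UTC on Oct 4.
Add 13 hours leg 1 → 6:10 PM UTC.
Add 41 minutes layover in Kestrel Bay → 6:51 PM UTC.
Add 8 hours 10 minutes leg 2 → 3:01 AM UTC (Oct 5).
Anchorage is UTC−8:00, so local arrival = 3:01 AM − 8:00 = 7:01 PM on Oct 4.

7:01 PM on October 4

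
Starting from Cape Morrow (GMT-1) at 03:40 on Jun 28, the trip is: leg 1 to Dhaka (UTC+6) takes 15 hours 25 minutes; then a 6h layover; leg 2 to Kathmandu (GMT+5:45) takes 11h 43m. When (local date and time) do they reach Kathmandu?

Convert departure to UTC: 03:40 + 1:00 = 04:40 UTC on Jun 28.
Add 15 hours and 25 minutes leg 1 → 20:05 UTC.
Add 6 hours layover in Dhaka → 02:05 UTC (Jun 29).
Add 11 hours 43 minutes leg 2 → 13:48 UTC.
Kathmandu is UTC+5:45, so local arrival = 13:48 + 5:45 = 19:33 on Jun 29.

19:33 on Jun 29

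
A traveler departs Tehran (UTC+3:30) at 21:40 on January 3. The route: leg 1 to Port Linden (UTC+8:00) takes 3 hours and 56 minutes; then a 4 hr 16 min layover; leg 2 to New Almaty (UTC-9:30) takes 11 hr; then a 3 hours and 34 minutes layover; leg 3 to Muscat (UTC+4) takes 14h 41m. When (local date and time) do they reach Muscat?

Convert departure to UTC: 21:40 − 3:30 = 18:10 UTC on Jan 3.
Add 3 hours and 56 minutes leg 1 → 22:06 UTC.
Add 4 hours 16 minutes layover in Port Linden → 02:22 UTC (Jan 4).
Add 11 hours leg 2 → 13:22 UTC.
Add 3 hours and 34 minutes layover in New Almaty → 16:56 UTC.
Add 14 hours 41 minutes leg 3 → 07:37 UTC (Jan 5).
Muscat is UTC+4:00, so local arrival = 07:37 + 4:00 = 11:37 on Jan 5.

11:37 on Jan 5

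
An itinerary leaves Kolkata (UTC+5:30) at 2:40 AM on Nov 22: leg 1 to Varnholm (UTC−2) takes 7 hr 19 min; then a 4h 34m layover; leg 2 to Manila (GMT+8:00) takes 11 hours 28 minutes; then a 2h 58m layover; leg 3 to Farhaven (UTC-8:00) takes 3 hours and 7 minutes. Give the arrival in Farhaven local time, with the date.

6:36 PM on November 22

Convert departure to UTC: 2:40 AM − 5:30 = 9:10 PM UTC on Nov 21.
Add 7 hours 19 minutes leg 1 → 4:29 AM UTC (Nov 22).
Add 4 hours 34 minutes layover in Varnholm → 9:03 AM UTC.
Add 11 hours and 28 minutes leg 2 → 8:31 PM UTC.
Add 2 hours 58 minutes layover in Manila → 11:29 PM UTC.
Add 3 hours 7 minutes leg 3 → 2:36 AM UTC (Nov 23).
Farhaven is UTC−8:00, so local arrival = 2:36 AM − 8:00 = 6:36 PM on Nov 22.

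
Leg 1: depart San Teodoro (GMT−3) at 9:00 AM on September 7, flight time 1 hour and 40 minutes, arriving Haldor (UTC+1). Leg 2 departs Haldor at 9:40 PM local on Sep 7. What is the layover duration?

Convert departure to UTC: 9:00 AM + 3:00 = 12:00 PM UTC on Sep 7.
Add 1 hour 40 minutes flight time → 1:40 PM UTC.
Haldor is UTC+1:00, so local arrival = 1:40 PM + 1:00 = 2:40 PM on Sep 7.
Layover = 9:40 PM − 2:40 PM = 7 hours.

7 hours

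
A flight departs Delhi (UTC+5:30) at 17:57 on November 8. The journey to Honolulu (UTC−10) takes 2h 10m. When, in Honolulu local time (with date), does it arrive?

Honolulu is 15:30 behind Delhi.
After 2 hours and 10 minutes it is 20:07 in Delhi.
Shift by the zone difference: 20:07 − 15:30 = 04:37 on Nov 8 in Honolulu.

04:37 on November 8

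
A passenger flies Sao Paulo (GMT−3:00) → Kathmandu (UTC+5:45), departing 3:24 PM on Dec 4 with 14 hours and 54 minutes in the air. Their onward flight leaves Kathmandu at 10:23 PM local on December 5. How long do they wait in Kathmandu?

7 hours 20 minutes

Convert departure to UTC: 3:24 PM + 3:00 = 6:24 PM UTC on Dec 4.
Add 14 hours and 54 minutes flight time → 9:18 AM UTC (Dec 5).
Kathmandu is UTC+5:45, so local arrival = 9:18 AM + 5:45 = 3:03 PM on Dec 5.
Layover = 10:23 PM − 3:03 PM = 7 hours 20 minutes.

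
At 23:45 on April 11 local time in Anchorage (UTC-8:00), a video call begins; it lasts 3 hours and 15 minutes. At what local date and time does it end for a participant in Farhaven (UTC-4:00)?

07:00 on Apr 12

Convert start to UTC: 23:45 + 8:00 = 07:45 UTC on Apr 12.
Add 3 hours 15 minutes duration → 11:00 UTC.
Farhaven is UTC−4:00, so local end time = 11:00 − 4:00 = 07:00 on Apr 12.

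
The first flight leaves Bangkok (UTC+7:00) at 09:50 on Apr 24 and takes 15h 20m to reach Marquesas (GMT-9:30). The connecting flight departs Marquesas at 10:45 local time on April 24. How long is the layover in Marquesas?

2 hours 5 minutes

Convert departure to UTC: 09:50 − 7:00 = 02:50 UTC on Apr 24.
Add 15 hours and 20 minutes flight time → 18:10 UTC.
Marquesas is UTC−9:30, so local arrival = 18:10 − 9:30 = 08:40 on Apr 24.
Layover = 10:45 − 08:40 = 2 hours 5 minutes.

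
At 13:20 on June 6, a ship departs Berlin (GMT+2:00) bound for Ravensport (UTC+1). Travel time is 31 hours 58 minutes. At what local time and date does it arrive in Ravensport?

20:18 on Jun 7

Convert departure to UTC: 13:20 − 2:00 = 11:20 UTC on Jun 6.
Add 31 hours and 58 minutes travel time → 19:18 UTC (Jun 7).
Ravensport is UTC+1:00, so local arrival = 19:18 + 1:00 = 20:18 on Jun 7.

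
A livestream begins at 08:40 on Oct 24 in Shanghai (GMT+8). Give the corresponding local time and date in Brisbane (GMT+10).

10:40 on October 24

Brisbane is 2:00 ahead of Shanghai.
Shift by the zone difference: 08:40 + 2:00 = 10:40 on Oct 24 in Brisbane.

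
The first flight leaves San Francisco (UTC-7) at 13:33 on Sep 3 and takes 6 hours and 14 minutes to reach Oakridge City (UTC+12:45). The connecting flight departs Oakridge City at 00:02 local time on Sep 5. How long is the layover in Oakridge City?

8 hours 30 minutes

Convert departure to UTC: 13:33 + 7:00 = 20:33 UTC on Sep 3.
Add 6 hours and 14 minutes flight time → 02:47 UTC (Sep 4).
Oakridge City is UTC+12:45, so local arrival = 02:47 + 12:45 = 15:32 on Sep 4.
Layover = 00:02 − 15:32 (+1 day) = 8 hours 30 minutes.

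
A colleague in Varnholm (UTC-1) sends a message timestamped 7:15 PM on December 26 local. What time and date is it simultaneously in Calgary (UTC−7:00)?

1:15 PM on December 26

Calgary is 6:00 behind Varnholm.
Shift by the zone difference: 7:15 PM − 6:00 = 1:15 PM on Dec 26 in Calgary.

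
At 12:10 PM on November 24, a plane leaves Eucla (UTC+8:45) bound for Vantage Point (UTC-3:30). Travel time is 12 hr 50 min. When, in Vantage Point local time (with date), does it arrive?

Convert departure to UTC: 12:10 PM − 8:45 = 3:25 AM UTC on Nov 24.
Add 12 hours 50 minutes travel time → 4:15 PM UTC.
Vantage Point is UTC−3:30, so local arrival = 4:15 PM − 3:30 = 12:45 PM on Nov 24.

12:45 PM on November 24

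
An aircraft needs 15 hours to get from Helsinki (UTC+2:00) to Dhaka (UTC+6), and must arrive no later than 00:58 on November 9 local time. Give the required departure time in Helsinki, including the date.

Target arrival in UTC: 00:58 − 6:00 = 18:58 on Nov 8.
Subtract 15 hours → departure 03:58 UTC on Nov 8.
Helsinki is UTC+2:00: 03:58 + 2:00 = 05:58 on Nov 8.

05:58 on November 8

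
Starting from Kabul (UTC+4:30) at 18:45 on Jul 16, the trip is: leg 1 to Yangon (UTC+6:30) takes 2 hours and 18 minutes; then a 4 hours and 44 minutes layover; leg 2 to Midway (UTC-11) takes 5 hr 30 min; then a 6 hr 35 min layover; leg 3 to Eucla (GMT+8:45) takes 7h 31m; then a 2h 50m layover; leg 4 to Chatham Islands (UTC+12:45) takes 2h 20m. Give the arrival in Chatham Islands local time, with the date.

Convert departure to UTC: 18:45 − 4:30 = 14:15 UTC on Jul 16.
Add 2 hours 18 minutes leg 1 → 16:33 UTC.
Add 4 hours 44 minutes layover in Yangon → 21:17 UTC.
Add 5 hours and 30 minutes leg 2 → 02:47 UTC (Jul 17).
Add 6 hours and 35 minutes layover in Midway → 09:22 UTC.
Add 7 hours and 31 minutes leg 3 → 16:53 UTC.
Add 2 hours and 50 minutes layover in Eucla → 19:43 UTC.
Add 2 hours and 20 minutes leg 4 → 22:03 UTC.
Chatham Islands is UTC+12:45, so local arrival = 22:03 + 12:45 = 10:48 on Jul 18.

10:48 on July 18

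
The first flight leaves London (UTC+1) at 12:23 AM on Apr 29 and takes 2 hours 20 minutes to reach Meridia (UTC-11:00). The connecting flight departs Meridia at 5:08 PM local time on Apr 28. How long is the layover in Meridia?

Convert departure to UTC: 12:23 AM − 1:00 = 11:23 PM UTC on Apr 28.
Add 2 hours and 20 minutes flight time → 1:43 AM UTC (Apr 29).
Meridia is UTC−11:00, so local arrival = 1:43 AM − 11:00 = 2:43 PM on Apr 28.
Layover = 5:08 PM − 2:43 PM = 2 hours 25 minutes.

2 hours 25 minutes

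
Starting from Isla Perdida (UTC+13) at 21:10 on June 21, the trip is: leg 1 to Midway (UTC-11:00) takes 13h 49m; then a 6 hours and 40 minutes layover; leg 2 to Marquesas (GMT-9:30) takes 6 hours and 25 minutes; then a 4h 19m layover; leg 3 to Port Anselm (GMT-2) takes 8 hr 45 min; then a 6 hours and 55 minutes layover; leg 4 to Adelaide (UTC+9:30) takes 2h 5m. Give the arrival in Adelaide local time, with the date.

18:38 on June 23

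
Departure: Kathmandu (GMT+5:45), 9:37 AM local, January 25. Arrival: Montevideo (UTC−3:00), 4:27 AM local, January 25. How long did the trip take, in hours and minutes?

Departure in UTC: 9:37 AM − 5:45 = 3:52 AM on Jan 25.
Arrival in UTC: 4:27 AM + 3:00 = 7:27 AM on Jan 25.
Elapsed = 7:27 AM − 3:52 AM = 3 hours 35 minutes.

3 hours 35 minutes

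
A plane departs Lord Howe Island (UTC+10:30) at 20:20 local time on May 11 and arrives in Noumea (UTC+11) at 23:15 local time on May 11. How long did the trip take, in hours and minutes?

Departure in UTC: 20:20 − 10:30 = 09:50 on May 11.
Arrival in UTC: 23:15 − 11:00 = 12:15 on May 11.
Elapsed = 12:15 − 09:50 = 2 hours 25 minutes.

2 hours 25 minutes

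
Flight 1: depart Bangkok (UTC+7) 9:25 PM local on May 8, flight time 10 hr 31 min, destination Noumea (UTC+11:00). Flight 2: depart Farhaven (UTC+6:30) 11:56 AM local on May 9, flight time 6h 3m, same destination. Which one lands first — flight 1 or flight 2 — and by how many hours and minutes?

Flight 1 in UTC: 9:25 PM − 7:00 = 2:25 PM on May 8.
+10 hours 31 minutes → arrive 12:56 AM UTC on May 9.
Flight 2 in UTC: 11:56 AM − 6:30 = 5:26 AM on May 9.
+6 hours and 3 minutes → arrive 11:29 AM UTC on May 9.
Flight 1 lands earlier by 10 hours 33 minutes.

the first, by 10 hours 33 minutes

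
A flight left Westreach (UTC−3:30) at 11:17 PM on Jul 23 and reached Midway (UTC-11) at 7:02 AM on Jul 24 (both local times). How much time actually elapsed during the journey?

15 hours 15 minutes

Departure in UTC: 11:17 PM + 3:30 = 2:47 AM on Jul 24.
Arrival in UTC: 7:02 AM + 11:00 = 6:02 PM on Jul 24.
Elapsed = 6:02 PM − 2:47 AM = 15 hours 15 minutes.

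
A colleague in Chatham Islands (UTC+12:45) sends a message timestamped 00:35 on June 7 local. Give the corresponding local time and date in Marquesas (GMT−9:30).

02:20 on June 6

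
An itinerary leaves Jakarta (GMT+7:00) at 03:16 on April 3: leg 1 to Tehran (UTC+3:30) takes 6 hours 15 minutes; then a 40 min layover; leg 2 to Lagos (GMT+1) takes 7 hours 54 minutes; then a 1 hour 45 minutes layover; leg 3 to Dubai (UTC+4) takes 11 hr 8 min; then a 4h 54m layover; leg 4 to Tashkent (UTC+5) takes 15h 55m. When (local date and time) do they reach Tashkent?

01:47 on Apr 5

Convert departure to UTC: 03:16 − 7:00 = 20:16 UTC on Apr 2.
Add 6 hours and 15 minutes leg 1 → 02:31 UTC (Apr 3).
Add 40 minutes layover in Tehran → 03:11 UTC.
Add 7 hours 54 minutes leg 2 → 11:05 UTC.
Add 1 hour 45 minutes layover in Lagos → 12:50 UTC.
Add 11 hours 8 minutes leg 3 → 23:58 UTC.
Add 4 hours and 54 minutes layover in Dubai → 04:52 UTC (Apr 4).
Add 15 hours 55 minutes leg 4 → 20:47 UTC.
Tashkent is UTC+5:00, so local arrival = 20:47 + 5:00 = 01:47 on Apr 5.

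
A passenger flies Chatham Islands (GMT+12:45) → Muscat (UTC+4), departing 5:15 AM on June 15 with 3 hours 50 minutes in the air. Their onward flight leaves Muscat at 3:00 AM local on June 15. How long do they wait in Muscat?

Convert departure to UTC: 5:15 AM − 12:45 = 4:30 PM UTC on Jun 14.
Add 3 hours 50 minutes flight time → 8:20 PM UTC.
Muscat is UTC+4:00, so local arrival = 8:20 PM + 4:00 = 12:20 AM on Jun 15.
Layover = 3:00 AM − 12:20 AM = 2 hours 40 minutes.

2 hours 40 minutes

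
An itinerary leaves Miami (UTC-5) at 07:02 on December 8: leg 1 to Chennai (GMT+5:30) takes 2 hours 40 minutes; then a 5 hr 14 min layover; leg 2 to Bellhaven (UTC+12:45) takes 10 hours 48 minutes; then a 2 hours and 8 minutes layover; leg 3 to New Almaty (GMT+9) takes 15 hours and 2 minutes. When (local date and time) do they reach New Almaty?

08:54 on Dec 10

Convert departure to UTC: 07:02 + 5:00 = 12:02 UTC on Dec 8.
Add 2 hours 40 minutes leg 1 → 14:42 UTC.
Add 5 hours and 14 minutes layover in Chennai → 19:56 UTC.
Add 10 hours 48 minutes leg 2 → 06:44 UTC (Dec 9).
Add 2 hours 8 minutes layover in Bellhaven → 08:52 UTC.
Add 15 hours and 2 minutes leg 3 → 23:54 UTC.
New Almaty is UTC+9:00, so local arrival = 23:54 + 9:00 = 08:54 on Dec 10.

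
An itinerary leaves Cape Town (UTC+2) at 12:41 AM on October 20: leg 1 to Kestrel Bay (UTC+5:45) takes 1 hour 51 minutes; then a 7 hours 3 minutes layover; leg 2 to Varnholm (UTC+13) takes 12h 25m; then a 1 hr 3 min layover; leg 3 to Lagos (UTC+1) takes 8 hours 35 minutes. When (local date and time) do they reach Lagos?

6:38 AM on Oct 21

Convert departure to UTC: 12:41 AM − 2:00 = 10:41 PM UTC on Oct 19.
Add 1 hour and 51 minutes leg 1 → 12:32 AM UTC (Oct 20).
Add 7 hours 3 minutes layover in Kestrel Bay → 7:35 AM UTC.
Add 12 hours 25 minutes leg 2 → 8:00 PM UTC.
Add 1 hour and 3 minutes layover in Varnholm → 9:03 PM UTC.
Add 8 hours 35 minutes leg 3 → 5:38 AM UTC (Oct 21).
Lagos is UTC+1:00, so local arrival = 5:38 AM + 1:00 = 6:38 AM on Oct 21.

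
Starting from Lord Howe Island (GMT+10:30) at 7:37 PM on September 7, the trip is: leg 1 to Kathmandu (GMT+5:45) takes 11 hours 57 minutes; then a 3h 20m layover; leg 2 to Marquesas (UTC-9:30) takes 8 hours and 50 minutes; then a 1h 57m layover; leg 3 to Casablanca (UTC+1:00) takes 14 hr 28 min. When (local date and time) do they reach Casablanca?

2:39 AM on September 9

Convert departure to UTC: 7:37 PM − 10:30 = 9:07 AM UTC on Sep 7.
Add 11 hours 57 minutes leg 1 → 9:04 PM UTC.
Add 3 hours and 20 minutes layover in Kathmandu → 12:24 AM UTC (Sep 8).
Add 8 hours 50 minutes leg 2 → 9:14 AM UTC.
Add 1 hour and 57 minutes layover in Marquesas → 11:11 AM UTC.
Add 14 hours and 28 minutes leg 3 → 1:39 AM UTC (Sep 9).
Casablanca is UTC+1:00, so local arrival = 1:39 AM + 1:00 = 2:39 AM on Sep 9.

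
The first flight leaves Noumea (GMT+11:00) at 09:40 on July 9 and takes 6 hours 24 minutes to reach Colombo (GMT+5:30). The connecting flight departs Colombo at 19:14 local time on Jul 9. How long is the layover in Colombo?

8 hours 40 minutes

Convert departure to UTC: 09:40 − 11:00 = 22:40 UTC on Jul 8.
Add 6 hours and 24 minutes flight time → 05:04 UTC (Jul 9).
Colombo is UTC+5:30, so local arrival = 05:04 + 5:30 = 10:34 on Jul 9.
Layover = 19:14 − 10:34 = 8 hours 40 minutes.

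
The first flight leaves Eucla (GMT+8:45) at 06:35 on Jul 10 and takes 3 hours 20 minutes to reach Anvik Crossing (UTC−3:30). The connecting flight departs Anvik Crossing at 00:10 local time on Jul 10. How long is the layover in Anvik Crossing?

Convert departure to UTC: 06:35 − 8:45 = 21:50 UTC on Jul 9.
Add 3 hours and 20 minutes flight time → 01:10 UTC (Jul 10).
Anvik Crossing is UTC−3:30, so local arrival = 01:10 − 3:30 = 21:40 on Jul 9.
Layover = 00:10 − 21:40 (+1 day) = 2 hours 30 minutes.

2 hours 30 minutes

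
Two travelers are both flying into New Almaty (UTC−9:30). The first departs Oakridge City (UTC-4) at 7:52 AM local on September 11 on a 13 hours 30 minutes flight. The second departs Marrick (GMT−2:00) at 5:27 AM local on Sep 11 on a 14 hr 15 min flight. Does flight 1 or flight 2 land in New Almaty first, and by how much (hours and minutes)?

the second, by 3 hours 40 minutes

Flight 1 in UTC: 7:52 AM + 4:00 = 11:52 AM on Sep 11.
+13 hours and 30 minutes → arrive 1:22 AM UTC on Sep 12.
Flight 2 in UTC: 5:27 AM + 2:00 = 7:27 AM on Sep 11.
+14 hours and 15 minutes → arrive 9:42 PM UTC on Sep 11.
Flight 2 lands earlier by 3 hours 40 minutes.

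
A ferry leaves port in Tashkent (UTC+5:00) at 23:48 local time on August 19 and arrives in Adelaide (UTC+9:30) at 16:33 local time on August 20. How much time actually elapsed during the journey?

12 hours 15 minutes

Departure in UTC: 23:48 − 5:00 = 18:48 on Aug 19.
Arrival in UTC: 16:33 − 9:30 = 07:03 on Aug 20.
Elapsed = 07:03 − 18:48 (+1 day) = 12 hours 15 minutes.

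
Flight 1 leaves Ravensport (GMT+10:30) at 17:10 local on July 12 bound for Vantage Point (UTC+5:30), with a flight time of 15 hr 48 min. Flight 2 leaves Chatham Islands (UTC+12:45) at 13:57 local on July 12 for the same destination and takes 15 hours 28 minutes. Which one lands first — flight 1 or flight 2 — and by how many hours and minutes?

the second, by 5 hours 48 minutes

Flight 1 in UTC: 17:10 − 10:30 = 06:40 on Jul 12.
+15 hours 48 minutes → arrive 22:28 UTC on Jul 12.
Flight 2 in UTC: 13:57 − 12:45 = 01:12 on Jul 12.
+15 hours and 28 minutes → arrive 16:40 UTC on Jul 12.
Flight 2 lands earlier by 5 hours 48 minutes.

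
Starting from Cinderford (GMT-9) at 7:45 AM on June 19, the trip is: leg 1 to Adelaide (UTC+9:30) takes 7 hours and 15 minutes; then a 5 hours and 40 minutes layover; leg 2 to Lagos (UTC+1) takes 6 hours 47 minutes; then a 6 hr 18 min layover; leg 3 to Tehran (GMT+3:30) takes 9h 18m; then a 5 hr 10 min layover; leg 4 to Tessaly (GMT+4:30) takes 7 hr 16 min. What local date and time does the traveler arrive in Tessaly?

Convert departure to UTC: 7:45 AM + 9:00 = 4:45 PM UTC on Jun 19.
Add 7 hours 15 minutes leg 1 → 12:00 AM UTC (Jun 20).
Add 5 hours 40 minutes layover in Adelaide → 5:40 AM UTC.
Add 6 hours 47 minutes leg 2 → 12:27 PM UTC.
Add 6 hours 18 minutes layover in Lagos → 6:45 PM UTC.
Add 9 hours 18 minutes leg 3 → 4:03 AM UTC (Jun 21).
Add 5 hours and 10 minutes layover in Tehran → 9:13 AM UTC.
Add 7 hours and 16 minutes leg 4 → 4:29 PM UTC.
Tessaly is UTC+4:30, so local arrival = 4:29 PM + 4:30 = 8:59 PM on Jun 21.

8:59 PM on Jun 21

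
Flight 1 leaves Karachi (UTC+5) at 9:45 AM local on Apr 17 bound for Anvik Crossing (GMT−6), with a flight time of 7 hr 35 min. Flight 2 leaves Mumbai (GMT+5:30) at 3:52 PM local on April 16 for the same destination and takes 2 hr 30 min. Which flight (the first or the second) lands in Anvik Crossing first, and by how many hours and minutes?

Flight 1 in UTC: 9:45 AM − 5:00 = 4:45 AM on Apr 17.
+7 hours and 35 minutes → arrive 12:20 PM UTC on Apr 17.
Flight 2 in UTC: 3:52 PM − 5:30 = 10:22 AM on Apr 16.
+2 hours 30 minutes → arrive 12:52 PM UTC on Apr 16.
Flight 2 lands earlier by 23 hours 28 minutes.

the second, by 23 hours 28 minutes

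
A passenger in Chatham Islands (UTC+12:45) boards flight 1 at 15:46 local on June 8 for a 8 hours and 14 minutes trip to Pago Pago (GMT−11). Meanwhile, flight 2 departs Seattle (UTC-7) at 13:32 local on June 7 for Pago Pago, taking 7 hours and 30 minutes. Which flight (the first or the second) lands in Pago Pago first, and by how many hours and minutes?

the second, by 7 hours 13 minutes

Flight 1 in UTC: 15:46 − 12:45 = 03:01 on Jun 8.
+8 hours 14 minutes → arrive 11:15 UTC on Jun 8.
Flight 2 in UTC: 13:32 + 7:00 = 20:32 on Jun 7.
+7 hours 30 minutes → arrive 04:02 UTC on Jun 8.
Flight 2 lands earlier by 7 hours 13 minutes.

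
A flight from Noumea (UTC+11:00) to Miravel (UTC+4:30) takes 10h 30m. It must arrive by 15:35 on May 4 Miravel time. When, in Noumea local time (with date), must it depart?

11:35 on May 4

Target arrival in UTC: 15:35 − 4:30 = 11:05 on May 4.
Subtract 10 hours 30 minutes → departure 00:35 UTC on May 4.
Noumea is UTC+11:00: 00:35 + 11:00 = 11:35 on May 4.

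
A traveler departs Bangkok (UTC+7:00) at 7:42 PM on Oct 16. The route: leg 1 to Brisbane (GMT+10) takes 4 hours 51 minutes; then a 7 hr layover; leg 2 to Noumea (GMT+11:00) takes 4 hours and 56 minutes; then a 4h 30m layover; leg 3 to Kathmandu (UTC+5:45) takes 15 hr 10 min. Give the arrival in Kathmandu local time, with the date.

Convert departure to UTC: 7:42 PM − 7:00 = 12:42 PM UTC on Oct 16.
Add 4 hours and 51 minutes leg 1 → 5:33 PM UTC.
Add 7 hours layover in Brisbane → 12:33 AM UTC (Oct 17).
Add 4 hours 56 minutes leg 2 → 5:29 AM UTC.
Add 4 hours and 30 minutes layover in Noumea → 9:59 AM UTC.
Add 15 hours 10 minutes leg 3 → 1:09 AM UTC (Oct 18).
Kathmandu is UTC+5:45, so local arrival = 1:09 AM + 5:45 = 6:54 AM on Oct 18.

6:54 AM on October 18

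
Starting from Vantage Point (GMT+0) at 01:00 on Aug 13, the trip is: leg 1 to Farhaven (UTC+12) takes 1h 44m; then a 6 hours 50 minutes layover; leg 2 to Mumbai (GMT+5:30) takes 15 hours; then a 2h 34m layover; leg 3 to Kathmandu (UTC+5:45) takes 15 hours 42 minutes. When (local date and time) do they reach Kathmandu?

Vantage Point is at UTC+0, so departure is already 01:00 UTC on Aug 13.
Add 1 hour 44 minutes leg 1 → 02:44 UTC.
Add 6 hours and 50 minutes layover in Farhaven → 09:34 UTC.
Add 15 hours leg 2 → 00:34 UTC (Aug 14).
Add 2 hours and 34 minutes layover in Mumbai → 03:08 UTC.
Add 15 hours 42 minutes leg 3 → 18:50 UTC.
Kathmandu is UTC+5:45, so local arrival = 18:50 + 5:45 = 00:35 on Aug 15.

00:35 on August 15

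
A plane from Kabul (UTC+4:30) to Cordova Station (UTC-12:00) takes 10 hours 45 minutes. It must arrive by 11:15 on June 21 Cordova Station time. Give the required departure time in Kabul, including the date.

Target arrival in UTC: 11:15 + 12:00 = 23:15 on Jun 21.
Subtract 10 hours and 45 minutes → departure 12:30 UTC on Jun 21.
Kabul is UTC+4:30: 12:30 + 4:30 = 17:00 on Jun 21.

17:00 on Jun 21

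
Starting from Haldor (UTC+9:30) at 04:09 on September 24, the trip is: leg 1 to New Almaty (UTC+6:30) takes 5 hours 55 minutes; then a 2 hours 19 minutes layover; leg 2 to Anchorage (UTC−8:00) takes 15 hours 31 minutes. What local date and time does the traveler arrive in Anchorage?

10:24 on September 24

Convert departure to UTC: 04:09 − 9:30 = 18:39 UTC on Sep 23.
Add 5 hours 55 minutes leg 1 → 00:34 UTC (Sep 24).
Add 2 hours 19 minutes layover in New Almaty → 02:53 UTC.
Add 15 hours and 31 minutes leg 2 → 18:24 UTC.
Anchorage is UTC−8:00, so local arrival = 18:24 − 8:00 = 10:24 on Sep 24.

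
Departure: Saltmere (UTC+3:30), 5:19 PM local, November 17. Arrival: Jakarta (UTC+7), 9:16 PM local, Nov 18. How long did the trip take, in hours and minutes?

Departure in UTC: 5:19 PM − 3:30 = 1:49 PM on Nov 17.
Arrival in UTC: 9:16 PM − 7:00 = 2:16 PM on Nov 18.
Elapsed = 2:16 PM − 1:49 PM (+1 day) = 24 hours 27 minutes.

24 hours 27 minutes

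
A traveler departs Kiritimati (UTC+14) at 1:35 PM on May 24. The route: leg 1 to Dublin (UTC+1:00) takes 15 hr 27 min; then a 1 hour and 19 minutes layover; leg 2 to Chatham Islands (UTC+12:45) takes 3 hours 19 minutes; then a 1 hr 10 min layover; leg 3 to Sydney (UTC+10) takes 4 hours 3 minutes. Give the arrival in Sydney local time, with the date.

Convert departure to UTC: 1:35 PM − 14:00 = 11:35 PM UTC on May 23.
Add 15 hours 27 minutes leg 1 → 3:02 PM UTC (May 24).
Add 1 hour 19 minutes layover in Dublin → 4:21 PM UTC.
Add 3 hours and 19 minutes leg 2 → 7:40 PM UTC.
Add 1 hour 10 minutes layover in Chatham Islands → 8:50 PM UTC.
Add 4 hours and 3 minutes leg 3 → 12:53 AM UTC (May 25).
Sydney is UTC+10:00, so local arrival = 12:53 AM + 10:00 = 10:53 AM on May 25.

10:53 AM on May 25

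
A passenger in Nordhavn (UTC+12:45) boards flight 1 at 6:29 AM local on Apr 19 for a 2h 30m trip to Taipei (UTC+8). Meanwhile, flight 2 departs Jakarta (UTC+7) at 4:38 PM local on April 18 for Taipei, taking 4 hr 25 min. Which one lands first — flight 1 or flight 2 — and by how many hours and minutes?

the second, by 6 hours 11 minutes

Flight 1 in UTC: 6:29 AM − 12:45 = 5:44 PM on Apr 18.
+2 hours 30 minutes → arrive 8:14 PM UTC on Apr 18.
Flight 2 in UTC: 4:38 PM − 7:00 = 9:38 AM on Apr 18.
+4 hours and 25 minutes → arrive 2:03 PM UTC on Apr 18.
Flight 2 lands earlier by 6 hours 11 minutes.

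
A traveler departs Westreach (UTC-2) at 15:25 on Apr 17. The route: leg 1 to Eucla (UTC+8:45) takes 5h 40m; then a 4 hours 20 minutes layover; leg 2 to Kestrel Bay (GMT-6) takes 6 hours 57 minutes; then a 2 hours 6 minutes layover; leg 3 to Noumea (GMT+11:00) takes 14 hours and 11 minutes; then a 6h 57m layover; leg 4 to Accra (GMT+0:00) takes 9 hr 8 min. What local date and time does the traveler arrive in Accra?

Convert departure to UTC: 15:25 + 2:00 = 17:25 UTC on Apr 17.
Add 5 hours 40 minutes leg 1 → 23:05 UTC.
Add 4 hours and 20 minutes layover in Eucla → 03:25 UTC (Apr 18).
Add 6 hours and 57 minutes leg 2 → 10:22 UTC.
Add 2 hours and 6 minutes layover in Kestrel Bay → 12:28 UTC.
Add 14 hours 11 minutes leg 3 → 02:39 UTC (Apr 19).
Add 6 hours 57 minutes layover in Noumea → 09:36 UTC.
Add 9 hours and 8 minutes leg 4 → 18:44 UTC.
Accra is UTC+0, so local arrival is the same: 18:44 on Apr 19.

18:44 on April 19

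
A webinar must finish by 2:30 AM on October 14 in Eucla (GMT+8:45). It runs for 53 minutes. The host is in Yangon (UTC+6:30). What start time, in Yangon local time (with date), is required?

Target end time in UTC: 2:30 AM − 8:45 = 5:45 PM on Oct 13.
Subtract 53 minutes → start 4:52 PM UTC on Oct 13.
Yangon is UTC+6:30: 4:52 PM + 6:30 = 11:22 PM on Oct 13.

11:22 PM on Oct 13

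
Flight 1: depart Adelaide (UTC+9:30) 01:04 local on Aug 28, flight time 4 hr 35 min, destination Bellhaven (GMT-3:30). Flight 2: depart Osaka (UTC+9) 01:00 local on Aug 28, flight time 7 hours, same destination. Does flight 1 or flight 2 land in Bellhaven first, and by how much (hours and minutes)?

Flight 1 in UTC: 01:04 − 9:30 = 15:34 on Aug 27.
+4 hours 35 minutes → arrive 20:09 UTC on Aug 27.
Flight 2 in UTC: 01:00 − 9:00 = 16:00 on Aug 27.
+7 hours → arrive 23:00 UTC on Aug 27.
Flight 1 lands earlier by 2 hours 51 minutes.

the first, by 2 hours 51 minutes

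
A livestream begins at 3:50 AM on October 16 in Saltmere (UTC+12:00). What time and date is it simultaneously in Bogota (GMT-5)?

10:50 AM on Oct 15

Bogota is 17:00 behind Saltmere.
Shift by the zone difference: 3:50 AM − 17:00 = 10:50 AM on Oct 15 in Bogota.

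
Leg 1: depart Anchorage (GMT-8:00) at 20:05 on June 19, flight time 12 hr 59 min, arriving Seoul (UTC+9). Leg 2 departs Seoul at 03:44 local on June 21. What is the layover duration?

1 hour 40 minutes

Convert departure to UTC: 20:05 + 8:00 = 04:05 UTC on Jun 20.
Add 12 hours 59 minutes flight time → 17:04 UTC.
Seoul is UTC+9:00, so local arrival = 17:04 + 9:00 = 02:04 on Jun 21.
Layover = 03:44 − 02:04 = 1 hour 40 minutes.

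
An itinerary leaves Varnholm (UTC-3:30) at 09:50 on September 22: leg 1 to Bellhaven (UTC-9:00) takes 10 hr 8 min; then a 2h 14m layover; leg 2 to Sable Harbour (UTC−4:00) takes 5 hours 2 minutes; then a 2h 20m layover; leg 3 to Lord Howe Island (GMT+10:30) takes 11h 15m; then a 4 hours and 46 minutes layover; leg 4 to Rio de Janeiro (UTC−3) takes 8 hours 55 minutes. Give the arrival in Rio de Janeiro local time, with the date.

Convert departure to UTC: 09:50 + 3:30 = 13:20 UTC on Sep 22.
Add 10 hours and 8 minutes leg 1 → 23:28 UTC.
Add 2 hours and 14 minutes layover in Bellhaven → 01:42 UTC (Sep 23).
Add 5 hours 2 minutes leg 2 → 06:44 UTC.
Add 2 hours 20 minutes layover in Sable Harbour → 09:04 UTC.
Add 11 hours 15 minutes leg 3 → 20:19 UTC.
Add 4 hours 46 minutes layover in Lord Howe Island → 01:05 UTC (Sep 24).
Add 8 hours 55 minutes leg 4 → 10:00 UTC.
Rio de Janeiro is UTC−3:00, so local arrival = 10:00 − 3:00 = 07:00 on Sep 24.

07:00 on September 24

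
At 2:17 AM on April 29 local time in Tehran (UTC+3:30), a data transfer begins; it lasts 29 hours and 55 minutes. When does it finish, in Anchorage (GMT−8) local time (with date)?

Convert start to UTC: 2:17 AM − 3:30 = 10:47 PM UTC on Apr 28.
Add 29 hours and 55 minutes duration → 4:42 AM UTC (Apr 30).
Anchorage is UTC−8:00, so local end time = 4:42 AM − 8:00 = 8:42 PM on Apr 29.

8:42 PM on April 29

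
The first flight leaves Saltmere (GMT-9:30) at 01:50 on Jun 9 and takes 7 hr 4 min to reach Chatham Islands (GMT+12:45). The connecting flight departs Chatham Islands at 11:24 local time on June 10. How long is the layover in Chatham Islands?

Convert departure to UTC: 01:50 + 9:30 = 11:20 UTC on Jun 9.
Add 7 hours 4 minutes flight time → 18:24 UTC.
Chatham Islands is UTC+12:45, so local arrival = 18:24 + 12:45 = 07:09 on Jun 10.
Layover = 11:24 − 07:09 = 4 hours 15 minutes.

4 hours 15 minutes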